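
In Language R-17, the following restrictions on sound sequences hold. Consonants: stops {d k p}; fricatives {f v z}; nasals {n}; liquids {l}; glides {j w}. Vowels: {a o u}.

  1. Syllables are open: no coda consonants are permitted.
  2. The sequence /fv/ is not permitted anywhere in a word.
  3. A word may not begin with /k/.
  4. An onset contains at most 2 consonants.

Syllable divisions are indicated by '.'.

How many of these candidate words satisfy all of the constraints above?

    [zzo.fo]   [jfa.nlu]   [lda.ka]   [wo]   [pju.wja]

[zzo.fo] — σ1 onset /zz/ (2C), coda /∅/ ok; σ2 onset /f/, coda /∅/ ok → licit
[jfa.nlu] — σ1 onset /jf/ (2C), coda /∅/ ok; σ2 onset /nl/ (2C), coda /∅/ ok → licit
[lda.ka] — σ1 onset /ld/ (2C), coda /∅/ ok; σ2 onset /k/, coda /∅/ ok → licit
[wo] — σ1 onset /w/, coda /∅/ ok → licit
[pju.wja] — σ1 onset /pj/ (2C), coda /∅/ ok; σ2 onset /wj/ (2C), coda /∅/ ok → licit
Licit: [zzo.fo], [jfa.nlu], [lda.ka], [wo], [pju.wja] → 5.

5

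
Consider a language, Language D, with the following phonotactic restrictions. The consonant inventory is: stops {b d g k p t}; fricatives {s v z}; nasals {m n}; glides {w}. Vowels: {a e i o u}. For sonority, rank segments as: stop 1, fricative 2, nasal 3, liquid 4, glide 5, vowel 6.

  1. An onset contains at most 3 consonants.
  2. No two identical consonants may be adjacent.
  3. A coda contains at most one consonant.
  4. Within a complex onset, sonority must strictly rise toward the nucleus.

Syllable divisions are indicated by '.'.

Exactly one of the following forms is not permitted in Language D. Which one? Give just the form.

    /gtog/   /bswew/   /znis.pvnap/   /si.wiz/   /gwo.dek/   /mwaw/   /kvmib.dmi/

/gtog/ — violates constraint 4: syllable 1 onset /gt/: /g/ (stop, 1) → /t/ (stop, 1) does not rise → not permitted
/bswew/ — σ1 onset /bsw/ (1→2→5 rises), coda /w/ ok → permitted
/znis.pvnap/ — σ1 onset /zn/ (2→3 rises), coda /s/ ok; σ2 onset /pvn/ (1→2→3 rises), coda /p/ ok → permitted
/si.wiz/ — σ1 onset /s/, coda /∅/ ok; σ2 onset /w/, coda /z/ ok → permitted
/gwo.dek/ — σ1 onset /gw/ (1→5 rises), coda /∅/ ok; σ2 onset /d/, coda /k/ ok → permitted
/mwaw/ — σ1 onset /mw/ (3→5 rises), coda /w/ ok → permitted
/kvmib.dmi/ — σ1 onset /kvm/ (1→2→3 rises), coda /b/ ok; σ2 onset /dm/ (1→3 rises), coda /∅/ ok → permitted

/gtog/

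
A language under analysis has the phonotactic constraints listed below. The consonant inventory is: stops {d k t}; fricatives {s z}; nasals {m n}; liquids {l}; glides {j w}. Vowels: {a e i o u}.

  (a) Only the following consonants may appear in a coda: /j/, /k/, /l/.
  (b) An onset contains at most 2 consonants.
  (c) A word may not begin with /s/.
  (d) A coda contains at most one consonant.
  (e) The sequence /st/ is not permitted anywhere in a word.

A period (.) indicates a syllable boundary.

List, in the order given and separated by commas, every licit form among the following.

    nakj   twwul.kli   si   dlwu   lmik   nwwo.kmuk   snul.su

lmik

nakj — violates constraint (d): syllable 1 coda /kj/ has 2 consonants (> 1) → illicit
twwul.kli — violates constraint (b): syllable 1 onset /tww/ has 3 consonants (> 2) → illicit
si — violates constraint (c): word begins with /s/ → illicit
dlwu — violates constraint (b): syllable 1 onset /dlw/ has 3 consonants (> 2) → illicit
lmik — σ1 onset /lm/ (2C), coda /k/ ok → licit
nwwo.kmuk — violates constraint (b): syllable 1 onset /nww/ has 3 consonants (> 2) → illicit
snul.su — violates constraint (c): word begins with /s/ → illicit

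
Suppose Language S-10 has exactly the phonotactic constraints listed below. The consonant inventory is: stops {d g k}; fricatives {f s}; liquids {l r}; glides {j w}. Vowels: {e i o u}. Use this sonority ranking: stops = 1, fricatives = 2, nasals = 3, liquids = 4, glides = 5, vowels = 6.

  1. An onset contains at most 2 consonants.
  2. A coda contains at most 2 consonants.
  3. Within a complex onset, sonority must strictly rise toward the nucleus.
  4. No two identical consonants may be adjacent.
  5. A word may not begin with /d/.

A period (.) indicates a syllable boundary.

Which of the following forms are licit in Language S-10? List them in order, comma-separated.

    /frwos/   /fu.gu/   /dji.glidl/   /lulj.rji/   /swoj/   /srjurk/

/frwos/ — violates constraint 1: syllable 1 onset /frw/ has 3 consonants (> 2) → illicit
/fu.gu/ — σ1 onset /f/, coda /∅/ ok; σ2 onset /g/, coda /∅/ ok → licit
/dji.glidl/ — violates constraint 5: word begins with /d/ → illicit
/lulj.rji/ — σ1 onset /l/, coda /lj/ (2C) ok; σ2 onset /rj/ (4→5 rises), coda /∅/ ok → licit
/swoj/ — σ1 onset /sw/ (2→5 rises), coda /j/ ok → licit
/srjurk/ — violates constraint 1: syllable 1 onset /srj/ has 3 consonants (> 2) → illicit

/fu.gu/, /lulj.rji/, /swoj/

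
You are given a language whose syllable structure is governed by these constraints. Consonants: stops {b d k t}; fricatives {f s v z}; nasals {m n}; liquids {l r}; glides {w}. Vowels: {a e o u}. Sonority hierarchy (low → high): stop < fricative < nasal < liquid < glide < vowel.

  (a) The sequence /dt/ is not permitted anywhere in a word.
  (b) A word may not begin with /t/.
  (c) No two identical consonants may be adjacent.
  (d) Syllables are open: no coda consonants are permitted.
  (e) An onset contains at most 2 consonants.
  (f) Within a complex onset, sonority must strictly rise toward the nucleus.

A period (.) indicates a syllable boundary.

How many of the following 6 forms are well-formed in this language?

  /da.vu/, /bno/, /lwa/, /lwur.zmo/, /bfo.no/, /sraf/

/da.vu/ — σ1 onset /d/, coda /∅/ ok; σ2 onset /v/, coda /∅/ ok → well-formed
/bno/ — σ1 onset /bn/ (1→3 rises), coda /∅/ ok → well-formed
/lwa/ — σ1 onset /lw/ (4→5 rises), coda /∅/ ok → well-formed
/lwur.zmo/ — violates constraint (d): syllable 1 coda /r/ has 1 consonant (> 0) → ill-formed
/bfo.no/ — σ1 onset /bf/ (1→2 rises), coda /∅/ ok; σ2 onset /n/, coda /∅/ ok → well-formed
/sraf/ — violates constraint (d): syllable 1 coda /f/ has 1 consonant (> 0) → ill-formed
Well-formed: /da.vu/, /bno/, /lwa/, /bfo.no/ → 4.

4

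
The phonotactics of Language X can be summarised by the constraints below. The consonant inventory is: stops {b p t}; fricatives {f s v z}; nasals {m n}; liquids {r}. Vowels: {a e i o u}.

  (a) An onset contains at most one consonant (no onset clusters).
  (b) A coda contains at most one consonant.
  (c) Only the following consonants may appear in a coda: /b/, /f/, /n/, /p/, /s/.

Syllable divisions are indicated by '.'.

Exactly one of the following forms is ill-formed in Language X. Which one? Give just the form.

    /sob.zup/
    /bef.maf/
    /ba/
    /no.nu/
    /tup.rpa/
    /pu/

/sob.zup/ — σ1 onset /s/, coda /b/ ok; σ2 onset /z/, coda /p/ ok → well-formed
/bef.maf/ — σ1 onset /b/, coda /f/ ok; σ2 onset /m/, coda /f/ ok → well-formed
/ba/ — σ1 onset /b/, coda /∅/ ok → well-formed
/no.nu/ — σ1 onset /n/, coda /∅/ ok; σ2 onset /n/, coda /∅/ ok → well-formed
/tup.rpa/ — violates constraint (a): syllable 2 onset /rp/ has 2 consonants (> 1) → ill-formed
/pu/ — σ1 onset /p/, coda /∅/ ok → well-formed

/tup.rpa/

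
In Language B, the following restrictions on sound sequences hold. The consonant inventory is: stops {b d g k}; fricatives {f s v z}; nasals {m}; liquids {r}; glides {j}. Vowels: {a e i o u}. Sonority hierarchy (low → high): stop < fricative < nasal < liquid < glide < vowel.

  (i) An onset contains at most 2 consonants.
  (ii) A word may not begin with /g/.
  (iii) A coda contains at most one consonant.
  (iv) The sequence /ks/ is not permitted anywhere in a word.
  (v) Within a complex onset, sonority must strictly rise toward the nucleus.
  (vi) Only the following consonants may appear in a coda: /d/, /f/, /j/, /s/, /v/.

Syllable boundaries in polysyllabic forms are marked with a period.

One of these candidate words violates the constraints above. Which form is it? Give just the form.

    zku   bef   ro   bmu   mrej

zku

zku — violates constraint (v): syllable 1 onset /zk/: /z/ (fricative, 2) → /k/ (stop, 1) does not rise → ill-formed
bef — σ1 onset /b/, coda /f/ ok → well-formed
ro — σ1 onset /r/, coda /∅/ ok → well-formed
bmu — σ1 onset /bm/ (1→3 rises), coda /∅/ ok → well-formed
mrej — σ1 onset /mr/ (3→4 rises), coda /j/ ok → well-formed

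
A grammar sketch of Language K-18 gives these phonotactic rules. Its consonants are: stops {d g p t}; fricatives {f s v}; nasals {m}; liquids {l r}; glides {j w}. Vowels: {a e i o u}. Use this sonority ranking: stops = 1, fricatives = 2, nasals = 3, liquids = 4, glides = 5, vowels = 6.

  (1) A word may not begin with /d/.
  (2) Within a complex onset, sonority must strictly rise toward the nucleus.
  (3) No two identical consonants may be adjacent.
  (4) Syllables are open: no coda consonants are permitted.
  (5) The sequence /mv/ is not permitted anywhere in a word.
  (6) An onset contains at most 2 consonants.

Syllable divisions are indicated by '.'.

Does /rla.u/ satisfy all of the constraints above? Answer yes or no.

/rla.u/ — violates constraint 2: syllable 1 onset /rl/: /r/ (liquid, 4) → /l/ (liquid, 4) does not rise → ill-formed

no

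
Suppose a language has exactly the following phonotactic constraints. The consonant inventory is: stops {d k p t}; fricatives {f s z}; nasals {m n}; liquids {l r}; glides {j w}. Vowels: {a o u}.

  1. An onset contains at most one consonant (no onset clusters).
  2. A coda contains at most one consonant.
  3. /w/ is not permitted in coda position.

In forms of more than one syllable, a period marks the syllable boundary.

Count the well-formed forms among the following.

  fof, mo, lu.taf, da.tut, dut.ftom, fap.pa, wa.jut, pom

7

fof — σ1 onset /f/, coda /f/ ok → well-formed
mo — σ1 onset /m/, coda /∅/ ok → well-formed
lu.taf — σ1 onset /l/, coda /∅/ ok; σ2 onset /t/, coda /f/ ok → well-formed
da.tut — σ1 onset /d/, coda /∅/ ok; σ2 onset /t/, coda /t/ ok → well-formed
dut.ftom — violates constraint 1: syllable 2 onset /ft/ has 2 consonants (> 1) → ill-formed
fap.pa — σ1 onset /f/, coda /p/ ok; σ2 onset /p/, coda /∅/ ok → well-formed
wa.jut — σ1 onset /w/, coda /∅/ ok; σ2 onset /j/, coda /t/ ok → well-formed
pom — σ1 onset /p/, coda /m/ ok → well-formed
Well-formed: fof, mo, lu.taf, da.tut, fap.pa, wa.jut, pom → 7.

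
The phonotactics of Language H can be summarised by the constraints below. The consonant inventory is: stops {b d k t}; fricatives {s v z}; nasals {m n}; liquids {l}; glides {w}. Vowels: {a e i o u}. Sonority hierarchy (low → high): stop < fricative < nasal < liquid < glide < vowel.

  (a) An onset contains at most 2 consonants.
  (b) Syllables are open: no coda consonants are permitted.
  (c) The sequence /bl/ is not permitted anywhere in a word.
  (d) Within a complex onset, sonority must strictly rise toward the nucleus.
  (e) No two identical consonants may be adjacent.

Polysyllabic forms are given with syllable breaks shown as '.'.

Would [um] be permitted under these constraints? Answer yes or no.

[um] — violates constraint (b): syllable 1 coda /m/ has 1 consonant (> 0) → not permitted

no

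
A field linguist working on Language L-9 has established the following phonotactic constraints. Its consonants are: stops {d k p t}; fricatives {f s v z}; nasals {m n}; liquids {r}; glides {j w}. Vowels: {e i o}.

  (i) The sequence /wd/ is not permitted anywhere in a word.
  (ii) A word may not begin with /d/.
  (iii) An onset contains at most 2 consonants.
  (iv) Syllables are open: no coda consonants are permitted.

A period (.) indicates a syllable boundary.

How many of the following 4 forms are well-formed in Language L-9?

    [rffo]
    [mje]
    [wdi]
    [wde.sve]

1

[rffo] — violates constraint (iii): syllable 1 onset /rff/ has 3 consonants (> 2) → ill-formed
[mje] — σ1 onset /mj/ (2C), coda /∅/ ok → well-formed
[wdi] — violates constraint (i): contains banned sequence /wd/ → ill-formed
[wde.sve] — violates constraint (i): contains banned sequence /wd/ → ill-formed
Well-formed: [mje] → 1.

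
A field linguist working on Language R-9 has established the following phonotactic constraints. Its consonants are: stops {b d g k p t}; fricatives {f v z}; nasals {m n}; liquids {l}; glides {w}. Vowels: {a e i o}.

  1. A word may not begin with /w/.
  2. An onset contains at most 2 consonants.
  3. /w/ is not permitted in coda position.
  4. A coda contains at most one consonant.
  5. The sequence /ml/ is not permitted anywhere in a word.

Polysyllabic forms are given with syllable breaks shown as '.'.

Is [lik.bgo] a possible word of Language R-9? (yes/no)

yes

[lik.bgo] — σ1 onset /l/, coda /k/ ok; σ2 onset /bg/ (2C), coda /∅/ ok → permitted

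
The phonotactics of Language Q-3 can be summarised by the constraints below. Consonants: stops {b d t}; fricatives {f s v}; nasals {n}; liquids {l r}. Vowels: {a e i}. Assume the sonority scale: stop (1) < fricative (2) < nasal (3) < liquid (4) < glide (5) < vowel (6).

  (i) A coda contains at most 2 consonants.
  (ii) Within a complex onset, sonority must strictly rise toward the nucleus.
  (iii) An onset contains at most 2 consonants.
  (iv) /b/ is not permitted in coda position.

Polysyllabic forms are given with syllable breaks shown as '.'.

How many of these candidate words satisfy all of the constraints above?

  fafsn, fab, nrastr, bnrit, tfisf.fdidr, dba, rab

fafsn — violates constraint (i): syllable 1 coda /fsn/ has 3 consonants (> 2) → illicit
fab — violates constraint (iv): syllable 1 coda contains /b/ → illicit
nrastr — violates constraint (i): syllable 1 coda /str/ has 3 consonants (> 2) → illicit
bnrit — violates constraint (iii): syllable 1 onset /bnr/ has 3 consonants (> 2) → illicit
tfisf.fdidr — violates constraint (ii): syllable 2 onset /fd/: /f/ (fricative, 2) → /d/ (stop, 1) does not rise → illicit
dba — violates constraint (ii): syllable 1 onset /db/: /d/ (stop, 1) → /b/ (stop, 1) does not rise → illicit
rab — violates constraint (iv): syllable 1 coda contains /b/ → illicit
No form is licit → 0.

0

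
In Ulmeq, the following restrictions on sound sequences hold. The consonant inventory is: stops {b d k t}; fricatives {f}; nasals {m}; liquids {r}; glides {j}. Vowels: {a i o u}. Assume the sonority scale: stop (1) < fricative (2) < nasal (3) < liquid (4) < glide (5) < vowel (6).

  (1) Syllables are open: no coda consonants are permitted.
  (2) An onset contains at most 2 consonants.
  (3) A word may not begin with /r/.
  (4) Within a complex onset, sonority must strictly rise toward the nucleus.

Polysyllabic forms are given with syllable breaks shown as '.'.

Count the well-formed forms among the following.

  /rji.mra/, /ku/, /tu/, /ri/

/rji.mra/ — violates constraint 3: word begins with /r/ → ill-formed
/ku/ — σ1 onset /k/, coda /∅/ ok → well-formed
/tu/ — σ1 onset /t/, coda /∅/ ok → well-formed
/ri/ — violates constraint 3: word begins with /r/ → ill-formed
Well-formed: /ku/, /tu/ → 2.

2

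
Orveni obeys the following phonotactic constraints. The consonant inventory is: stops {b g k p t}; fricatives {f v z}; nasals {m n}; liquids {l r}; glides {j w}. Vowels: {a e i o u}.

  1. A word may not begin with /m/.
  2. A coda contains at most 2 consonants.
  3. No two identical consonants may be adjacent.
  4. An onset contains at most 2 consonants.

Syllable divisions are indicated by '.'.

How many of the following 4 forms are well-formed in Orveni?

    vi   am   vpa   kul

vi — σ1 onset /v/, coda /∅/ ok → well-formed
am — σ1 onset /∅/, coda /m/ ok → well-formed
vpa — σ1 onset /vp/ (2C), coda /∅/ ok → well-formed
kul — σ1 onset /k/, coda /l/ ok → well-formed
Well-formed: vi, am, vpa, kul → 4.

4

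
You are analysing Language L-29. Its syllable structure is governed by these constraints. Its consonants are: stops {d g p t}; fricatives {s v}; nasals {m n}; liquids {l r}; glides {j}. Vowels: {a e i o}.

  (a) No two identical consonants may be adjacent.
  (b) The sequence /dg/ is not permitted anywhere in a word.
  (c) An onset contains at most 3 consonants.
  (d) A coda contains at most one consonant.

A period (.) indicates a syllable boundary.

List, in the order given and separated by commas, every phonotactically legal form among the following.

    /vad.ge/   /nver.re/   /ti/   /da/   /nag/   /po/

/vad.ge/ — violates constraint (b): contains banned sequence /dg/ → phonotactically illegal
/nver.re/ — violates constraint (a): adjacent identical consonants /rr/ → phonotactically illegal
/ti/ — σ1 onset /t/, coda /∅/ ok → phonotactically legal
/da/ — σ1 onset /d/, coda /∅/ ok → phonotactically legal
/nag/ — σ1 onset /n/, coda /g/ ok → phonotactically legal
/po/ — σ1 onset /p/, coda /∅/ ok → phonotactically legal

/ti/, /da/, /nag/, /po/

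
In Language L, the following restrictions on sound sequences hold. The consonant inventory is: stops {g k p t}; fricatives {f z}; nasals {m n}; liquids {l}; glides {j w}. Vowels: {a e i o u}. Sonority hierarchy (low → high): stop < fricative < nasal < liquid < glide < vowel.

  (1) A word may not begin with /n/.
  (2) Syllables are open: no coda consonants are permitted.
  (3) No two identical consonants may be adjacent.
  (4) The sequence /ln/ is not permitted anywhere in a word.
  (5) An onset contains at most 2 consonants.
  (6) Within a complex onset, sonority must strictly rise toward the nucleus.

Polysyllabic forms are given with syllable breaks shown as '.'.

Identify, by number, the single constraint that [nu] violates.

1

[nu]: word begins with /n/.
This is a violation of constraint 1: "A word may not begin with /n/."
The remaining constraints (2, 3, 4, 5, 6) are satisfied.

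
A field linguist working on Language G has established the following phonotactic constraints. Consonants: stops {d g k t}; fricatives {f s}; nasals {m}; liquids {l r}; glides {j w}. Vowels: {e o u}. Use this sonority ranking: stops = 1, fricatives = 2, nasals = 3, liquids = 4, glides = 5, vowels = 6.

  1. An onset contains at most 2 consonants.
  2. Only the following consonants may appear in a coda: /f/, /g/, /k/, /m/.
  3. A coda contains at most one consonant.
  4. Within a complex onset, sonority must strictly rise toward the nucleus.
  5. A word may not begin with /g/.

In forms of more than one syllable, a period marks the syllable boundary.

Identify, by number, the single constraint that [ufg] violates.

[ufg]: syllable 1 coda /fg/ has 2 consonants (> 1).
This is a violation of constraint 3: "A coda contains at most one consonant."
The remaining constraints (1, 2, 4, 5) are satisfied.

3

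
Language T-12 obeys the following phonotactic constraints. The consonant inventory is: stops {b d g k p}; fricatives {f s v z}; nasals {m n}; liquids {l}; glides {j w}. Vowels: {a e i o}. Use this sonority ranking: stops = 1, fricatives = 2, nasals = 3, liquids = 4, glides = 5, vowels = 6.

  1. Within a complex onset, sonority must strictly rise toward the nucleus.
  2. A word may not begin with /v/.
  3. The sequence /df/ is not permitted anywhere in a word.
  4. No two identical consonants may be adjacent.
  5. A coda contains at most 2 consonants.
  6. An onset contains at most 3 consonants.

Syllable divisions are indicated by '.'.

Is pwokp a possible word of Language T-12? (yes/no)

yes

pwokp — σ1 onset /pw/ (1→5 rises), coda /kp/ (2C) ok → phonotactically legal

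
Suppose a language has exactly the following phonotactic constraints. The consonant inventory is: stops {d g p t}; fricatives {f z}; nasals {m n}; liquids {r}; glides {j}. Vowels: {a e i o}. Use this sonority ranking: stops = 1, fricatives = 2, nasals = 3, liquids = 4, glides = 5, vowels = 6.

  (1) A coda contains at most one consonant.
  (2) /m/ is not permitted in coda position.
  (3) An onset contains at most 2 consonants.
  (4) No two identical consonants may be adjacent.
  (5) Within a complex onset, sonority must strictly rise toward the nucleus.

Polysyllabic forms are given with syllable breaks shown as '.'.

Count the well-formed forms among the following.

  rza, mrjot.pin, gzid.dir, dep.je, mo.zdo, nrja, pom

1

rza — violates constraint 5: syllable 1 onset /rz/: /r/ (liquid, 4) → /z/ (fricative, 2) does not rise → ill-formed
mrjot.pin — violates constraint 3: syllable 1 onset /mrj/ has 3 consonants (> 2) → ill-formed
gzid.dir — violates constraint 4: adjacent identical consonants /dd/ → ill-formed
dep.je — σ1 onset /d/, coda /p/ ok; σ2 onset /j/, coda /∅/ ok → well-formed
mo.zdo — violates constraint 5: syllable 2 onset /zd/: /z/ (fricative, 2) → /d/ (stop, 1) does not rise → ill-formed
nrja — violates constraint 3: syllable 1 onset /nrj/ has 3 consonants (> 2) → ill-formed
pom — violates constraint 2: syllable 1 coda contains /m/ → ill-formed
Well-formed: dep.je → 1.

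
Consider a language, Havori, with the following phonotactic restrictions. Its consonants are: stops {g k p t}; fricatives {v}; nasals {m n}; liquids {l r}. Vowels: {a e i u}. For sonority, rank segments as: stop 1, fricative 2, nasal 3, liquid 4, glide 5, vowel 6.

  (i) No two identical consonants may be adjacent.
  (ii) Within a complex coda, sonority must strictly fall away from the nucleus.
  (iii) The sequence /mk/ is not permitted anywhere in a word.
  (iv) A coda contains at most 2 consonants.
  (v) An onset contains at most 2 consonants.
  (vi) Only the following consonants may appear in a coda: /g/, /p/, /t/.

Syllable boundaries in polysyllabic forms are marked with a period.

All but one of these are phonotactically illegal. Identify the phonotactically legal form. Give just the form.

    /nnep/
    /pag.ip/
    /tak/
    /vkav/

/pag.ip/

/nnep/ — violates constraint (i): adjacent identical consonants /nn/ → phonotactically illegal
/pag.ip/ — σ1 onset /p/, coda /g/ ok; σ2 onset /∅/, coda /p/ ok → phonotactically legal
/tak/ — violates constraint (vi): syllable 1 coda contains /k/, which is not a licensed coda consonant → phonotactically illegal
/vkav/ — violates constraint (vi): syllable 1 coda contains /v/, which is not a licensed coda consonant → phonotactically illegal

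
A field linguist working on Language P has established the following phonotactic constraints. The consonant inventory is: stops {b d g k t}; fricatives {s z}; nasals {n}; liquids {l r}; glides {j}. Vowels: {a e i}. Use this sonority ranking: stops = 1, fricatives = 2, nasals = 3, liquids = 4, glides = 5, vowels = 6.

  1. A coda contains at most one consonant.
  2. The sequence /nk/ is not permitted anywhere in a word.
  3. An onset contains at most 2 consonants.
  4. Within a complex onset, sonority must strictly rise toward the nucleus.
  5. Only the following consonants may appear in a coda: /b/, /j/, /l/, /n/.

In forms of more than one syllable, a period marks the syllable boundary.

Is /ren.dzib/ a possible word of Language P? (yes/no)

yes

/ren.dzib/ — σ1 onset /r/, coda /n/ ok; σ2 onset /dz/ (1→2 rises), coda /b/ ok → licit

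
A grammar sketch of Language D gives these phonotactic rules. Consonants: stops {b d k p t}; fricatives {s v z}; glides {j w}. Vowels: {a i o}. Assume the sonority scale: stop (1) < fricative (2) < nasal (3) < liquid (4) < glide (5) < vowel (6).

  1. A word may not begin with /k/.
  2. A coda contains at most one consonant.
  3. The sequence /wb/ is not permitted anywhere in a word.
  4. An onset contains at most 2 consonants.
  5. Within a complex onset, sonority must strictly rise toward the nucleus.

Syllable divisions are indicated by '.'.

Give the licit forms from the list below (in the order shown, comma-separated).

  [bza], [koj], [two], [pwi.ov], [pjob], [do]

[bza] — σ1 onset /bz/ (1→2 rises), coda /∅/ ok → licit
[koj] — violates constraint 1: word begins with /k/ → illicit
[two] — σ1 onset /tw/ (1→5 rises), coda /∅/ ok → licit
[pwi.ov] — σ1 onset /pw/ (1→5 rises), coda /∅/ ok; σ2 onset /∅/, coda /v/ ok → licit
[pjob] — σ1 onset /pj/ (1→5 rises), coda /b/ ok → licit
[do] — σ1 onset /d/, coda /∅/ ok → licit

[bza], [two], [pwi.ov], [pjob], [do]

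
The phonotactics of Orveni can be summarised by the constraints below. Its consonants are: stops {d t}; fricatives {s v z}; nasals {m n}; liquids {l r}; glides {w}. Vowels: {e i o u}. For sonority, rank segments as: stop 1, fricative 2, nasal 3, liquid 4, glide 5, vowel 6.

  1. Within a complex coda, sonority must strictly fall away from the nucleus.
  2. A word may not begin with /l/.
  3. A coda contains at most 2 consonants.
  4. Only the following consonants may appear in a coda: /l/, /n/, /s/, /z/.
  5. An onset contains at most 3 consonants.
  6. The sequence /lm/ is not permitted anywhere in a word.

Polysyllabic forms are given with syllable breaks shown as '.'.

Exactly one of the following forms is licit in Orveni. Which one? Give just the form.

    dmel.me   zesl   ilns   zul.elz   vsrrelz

dmel.me — violates constraint 6: contains banned sequence /lm/ → illicit
zesl — violates constraint 1: syllable 1 coda /sl/: /s/ (fricative, 2) → /l/ (liquid, 4) does not fall → illicit
ilns — violates constraint 3: syllable 1 coda /lns/ has 3 consonants (> 2) → illicit
zul.elz — σ1 onset /z/, coda /l/ ok; σ2 onset /∅/, coda /lz/ (4→2 falls) ok → licit
vsrrelz — violates constraint 5: syllable 1 onset /vsrr/ has 4 consonants (> 3) → illicit

zul.elz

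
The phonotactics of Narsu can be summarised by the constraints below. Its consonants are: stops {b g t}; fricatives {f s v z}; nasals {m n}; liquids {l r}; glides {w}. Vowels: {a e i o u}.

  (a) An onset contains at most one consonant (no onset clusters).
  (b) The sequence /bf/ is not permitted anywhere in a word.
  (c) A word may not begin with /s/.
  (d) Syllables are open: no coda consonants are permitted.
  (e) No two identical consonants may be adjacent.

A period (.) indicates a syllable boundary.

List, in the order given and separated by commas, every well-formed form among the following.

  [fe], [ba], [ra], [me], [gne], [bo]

[fe], [ba], [ra], [me], [bo]

[fe] — σ1 onset /f/, coda /∅/ ok → well-formed
[ba] — σ1 onset /b/, coda /∅/ ok → well-formed
[ra] — σ1 onset /r/, coda /∅/ ok → well-formed
[me] — σ1 onset /m/, coda /∅/ ok → well-formed
[gne] — violates constraint (a): syllable 1 onset /gn/ has 2 consonants (> 1) → ill-formed
[bo] — σ1 onset /b/, coda /∅/ ok → well-formed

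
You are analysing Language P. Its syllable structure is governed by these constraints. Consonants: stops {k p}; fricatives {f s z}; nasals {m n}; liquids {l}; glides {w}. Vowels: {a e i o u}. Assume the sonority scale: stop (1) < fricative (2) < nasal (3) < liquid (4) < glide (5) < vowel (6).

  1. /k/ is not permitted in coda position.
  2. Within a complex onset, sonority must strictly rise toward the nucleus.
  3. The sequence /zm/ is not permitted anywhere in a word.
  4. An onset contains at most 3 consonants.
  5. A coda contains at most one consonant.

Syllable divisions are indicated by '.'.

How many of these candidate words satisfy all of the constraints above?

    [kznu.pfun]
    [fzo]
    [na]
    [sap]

3

[kznu.pfun] — σ1 onset /kzn/ (1→2→3 rises), coda /∅/ ok; σ2 onset /pf/ (1→2 rises), coda /n/ ok → well-formed
[fzo] — violates constraint 2: syllable 1 onset /fz/: /f/ (fricative, 2) → /z/ (fricative, 2) does not rise → ill-formed
[na] — σ1 onset /n/, coda /∅/ ok → well-formed
[sap] — σ1 onset /s/, coda /p/ ok → well-formed
Well-formed: [kznu.pfun], [na], [sap] → 3.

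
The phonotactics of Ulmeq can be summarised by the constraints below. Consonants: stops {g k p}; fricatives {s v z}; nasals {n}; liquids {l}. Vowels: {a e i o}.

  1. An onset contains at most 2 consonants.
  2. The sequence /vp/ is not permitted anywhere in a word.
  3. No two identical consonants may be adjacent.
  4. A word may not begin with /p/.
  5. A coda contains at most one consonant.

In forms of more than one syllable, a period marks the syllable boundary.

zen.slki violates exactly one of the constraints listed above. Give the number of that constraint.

1

zen.slki: syllable 2 onset /slk/ has 3 consonants (> 2).
This is a violation of constraint 1: "An onset contains at most 2 consonants."
The remaining constraints (2, 3, 4, 5) are satisfied.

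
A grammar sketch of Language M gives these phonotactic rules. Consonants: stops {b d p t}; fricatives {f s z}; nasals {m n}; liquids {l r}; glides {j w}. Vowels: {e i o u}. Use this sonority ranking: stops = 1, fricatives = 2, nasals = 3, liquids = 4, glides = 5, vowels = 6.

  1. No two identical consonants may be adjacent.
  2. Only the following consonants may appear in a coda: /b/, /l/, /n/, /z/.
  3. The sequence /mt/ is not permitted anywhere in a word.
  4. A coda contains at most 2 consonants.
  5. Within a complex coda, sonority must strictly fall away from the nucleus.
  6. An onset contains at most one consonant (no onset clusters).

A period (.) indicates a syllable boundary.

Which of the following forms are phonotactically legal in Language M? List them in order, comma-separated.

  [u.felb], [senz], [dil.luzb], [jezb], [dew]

[u.felb] — σ1 onset /∅/, coda /∅/ ok; σ2 onset /f/, coda /lb/ (4→1 falls) ok → phonotactically legal
[senz] — σ1 onset /s/, coda /nz/ (3→2 falls) ok → phonotactically legal
[dil.luzb] — violates constraint 1: adjacent identical consonants /ll/ → phonotactically illegal
[jezb] — σ1 onset /j/, coda /zb/ (2→1 falls) ok → phonotactically legal
[dew] — violates constraint 2: syllable 1 coda contains /w/, which is not a licensed coda consonant → phonotactically illegal

[u.felb], [senz], [jezb]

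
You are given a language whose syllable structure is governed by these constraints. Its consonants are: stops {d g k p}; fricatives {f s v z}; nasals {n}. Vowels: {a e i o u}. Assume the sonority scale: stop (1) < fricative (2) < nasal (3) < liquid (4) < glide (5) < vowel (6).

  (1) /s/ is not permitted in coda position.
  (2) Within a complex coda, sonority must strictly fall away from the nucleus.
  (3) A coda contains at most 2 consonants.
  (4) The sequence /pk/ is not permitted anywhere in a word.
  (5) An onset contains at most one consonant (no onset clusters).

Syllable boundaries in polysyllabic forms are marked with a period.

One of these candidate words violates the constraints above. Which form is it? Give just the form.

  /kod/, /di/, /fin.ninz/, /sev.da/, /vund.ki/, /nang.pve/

/nang.pve/

/kod/ — σ1 onset /k/, coda /d/ ok → well-formed
/di/ — σ1 onset /d/, coda /∅/ ok → well-formed
/fin.ninz/ — σ1 onset /f/, coda /n/ ok; σ2 onset /n/, coda /nz/ (3→2 falls) ok → well-formed
/sev.da/ — σ1 onset /s/, coda /v/ ok; σ2 onset /d/, coda /∅/ ok → well-formed
/vund.ki/ — σ1 onset /v/, coda /nd/ (3→1 falls) ok; σ2 onset /k/, coda /∅/ ok → well-formed
/nang.pve/ — violates constraint 5: syllable 2 onset /pv/ has 2 consonants (> 1) → ill-formed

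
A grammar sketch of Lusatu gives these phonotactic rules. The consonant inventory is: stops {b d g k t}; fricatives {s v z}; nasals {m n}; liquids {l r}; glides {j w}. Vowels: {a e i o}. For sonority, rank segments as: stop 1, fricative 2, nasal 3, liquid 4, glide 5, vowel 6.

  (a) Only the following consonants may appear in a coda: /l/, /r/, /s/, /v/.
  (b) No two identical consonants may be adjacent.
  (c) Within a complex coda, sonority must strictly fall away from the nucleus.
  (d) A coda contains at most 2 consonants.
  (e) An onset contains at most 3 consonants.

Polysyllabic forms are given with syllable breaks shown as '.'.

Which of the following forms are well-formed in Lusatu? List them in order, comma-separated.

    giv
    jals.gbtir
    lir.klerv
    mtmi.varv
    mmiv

giv — σ1 onset /g/, coda /v/ ok → well-formed
jals.gbtir — σ1 onset /j/, coda /ls/ (4→2 falls) ok; σ2 onset /gbt/ (3C), coda /r/ ok → well-formed
lir.klerv — σ1 onset /l/, coda /r/ ok; σ2 onset /kl/ (2C), coda /rv/ (4→2 falls) ok → well-formed
mtmi.varv — σ1 onset /mtm/ (3C), coda /∅/ ok; σ2 onset /v/, coda /rv/ (4→2 falls) ok → well-formed
mmiv — violates constraint (b): adjacent identical consonants /mm/ → ill-formed

giv, jals.gbtir, lir.klerv, mtmi.varv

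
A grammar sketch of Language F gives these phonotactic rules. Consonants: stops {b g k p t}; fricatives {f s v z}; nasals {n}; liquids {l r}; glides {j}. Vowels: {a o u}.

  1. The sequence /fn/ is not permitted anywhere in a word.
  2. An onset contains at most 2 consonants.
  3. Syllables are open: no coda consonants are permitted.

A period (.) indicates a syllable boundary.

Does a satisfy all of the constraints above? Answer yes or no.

a — σ1 onset /∅/, coda /∅/ ok → well-formed

yes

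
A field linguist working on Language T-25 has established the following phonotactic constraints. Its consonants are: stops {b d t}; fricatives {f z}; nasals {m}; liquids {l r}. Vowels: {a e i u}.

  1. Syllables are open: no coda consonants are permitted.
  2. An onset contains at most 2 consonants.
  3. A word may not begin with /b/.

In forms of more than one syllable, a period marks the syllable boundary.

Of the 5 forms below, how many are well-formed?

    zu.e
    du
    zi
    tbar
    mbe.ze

zu.e — σ1 onset /z/, coda /∅/ ok; σ2 onset /∅/, coda /∅/ ok → well-formed
du — σ1 onset /d/, coda /∅/ ok → well-formed
zi — σ1 onset /z/, coda /∅/ ok → well-formed
tbar — violates constraint 1: syllable 1 coda /r/ has 1 consonant (> 0) → ill-formed
mbe.ze — σ1 onset /mb/ (2C), coda /∅/ ok; σ2 onset /z/, coda /∅/ ok → well-formed
Well-formed: zu.e, du, zi, mbe.ze → 4.

4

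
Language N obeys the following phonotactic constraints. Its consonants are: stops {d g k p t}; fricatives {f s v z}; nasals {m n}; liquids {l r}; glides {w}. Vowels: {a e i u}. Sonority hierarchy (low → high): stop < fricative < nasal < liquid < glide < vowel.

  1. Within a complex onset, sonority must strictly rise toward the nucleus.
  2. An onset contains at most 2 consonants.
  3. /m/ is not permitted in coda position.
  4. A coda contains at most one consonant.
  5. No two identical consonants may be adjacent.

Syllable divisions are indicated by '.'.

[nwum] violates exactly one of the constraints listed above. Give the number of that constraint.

[nwum]: syllable 1 coda contains /m/.
This is a violation of constraint 3: "/m/ is not permitted in coda position."
The remaining constraints (1, 2, 4, 5) are satisfied.

3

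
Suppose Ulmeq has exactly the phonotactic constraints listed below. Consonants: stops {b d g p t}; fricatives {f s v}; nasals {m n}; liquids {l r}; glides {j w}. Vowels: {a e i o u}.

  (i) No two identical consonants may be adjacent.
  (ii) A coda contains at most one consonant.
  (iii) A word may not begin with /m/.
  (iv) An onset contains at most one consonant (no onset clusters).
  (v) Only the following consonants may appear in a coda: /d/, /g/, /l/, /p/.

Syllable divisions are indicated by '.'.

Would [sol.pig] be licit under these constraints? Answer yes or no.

yes

[sol.pig] — σ1 onset /s/, coda /l/ ok; σ2 onset /p/, coda /g/ ok → licit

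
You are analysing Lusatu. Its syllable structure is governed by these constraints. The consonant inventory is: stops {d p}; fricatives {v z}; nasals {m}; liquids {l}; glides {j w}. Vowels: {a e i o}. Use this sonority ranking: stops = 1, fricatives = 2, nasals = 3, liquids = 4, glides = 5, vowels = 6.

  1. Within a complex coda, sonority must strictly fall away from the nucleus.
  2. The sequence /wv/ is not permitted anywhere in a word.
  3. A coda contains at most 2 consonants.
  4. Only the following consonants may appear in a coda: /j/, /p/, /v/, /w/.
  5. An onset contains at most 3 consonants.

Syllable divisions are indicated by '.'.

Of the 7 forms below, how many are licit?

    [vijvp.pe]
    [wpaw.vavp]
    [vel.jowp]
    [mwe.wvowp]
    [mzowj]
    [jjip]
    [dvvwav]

1

[vijvp.pe] — violates constraint 3: syllable 1 coda /jvp/ has 3 consonants (> 2) → illicit
[wpaw.vavp] — violates constraint 2: contains banned sequence /wv/ → illicit
[vel.jowp] — violates constraint 4: syllable 1 coda contains /l/, which is not a licensed coda consonant → illicit
[mwe.wvowp] — violates constraint 2: contains banned sequence /wv/ → illicit
[mzowj] — violates constraint 1: syllable 1 coda /wj/: /w/ (glide, 5) → /j/ (glide, 5) does not fall → illicit
[jjip] — σ1 onset /jj/ (2C), coda /p/ ok → licit
[dvvwav] — violates constraint 5: syllable 1 onset /dvvw/ has 4 consonants (> 3) → illicit
Licit: [jjip] → 1.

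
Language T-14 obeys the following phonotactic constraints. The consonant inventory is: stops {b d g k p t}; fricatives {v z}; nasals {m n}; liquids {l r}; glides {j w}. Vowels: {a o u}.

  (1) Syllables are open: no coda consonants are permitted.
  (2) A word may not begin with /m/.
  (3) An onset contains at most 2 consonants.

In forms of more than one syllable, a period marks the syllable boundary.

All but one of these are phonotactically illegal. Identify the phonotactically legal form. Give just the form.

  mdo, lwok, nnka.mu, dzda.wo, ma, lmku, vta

mdo — violates constraint 2: word begins with /m/ → phonotactically illegal
lwok — violates constraint 1: syllable 1 coda /k/ has 1 consonant (> 0) → phonotactically illegal
nnka.mu — violates constraint 3: syllable 1 onset /nnk/ has 3 consonants (> 2) → phonotactically illegal
dzda.wo — violates constraint 3: syllable 1 onset /dzd/ has 3 consonants (> 2) → phonotactically illegal
ma — violates constraint 2: word begins with /m/ → phonotactically illegal
lmku — violates constraint 3: syllable 1 onset /lmk/ has 3 consonants (> 2) → phonotactically illegal
vta — σ1 onset /vt/ (2C), coda /∅/ ok → phonotactically legal

vta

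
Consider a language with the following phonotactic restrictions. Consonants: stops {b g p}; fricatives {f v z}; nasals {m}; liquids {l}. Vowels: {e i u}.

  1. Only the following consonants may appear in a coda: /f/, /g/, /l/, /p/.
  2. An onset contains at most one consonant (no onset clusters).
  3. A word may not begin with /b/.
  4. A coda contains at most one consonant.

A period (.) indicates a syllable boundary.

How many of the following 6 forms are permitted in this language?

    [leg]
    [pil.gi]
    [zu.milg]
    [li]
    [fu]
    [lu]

[leg] — σ1 onset /l/, coda /g/ ok → permitted
[pil.gi] — σ1 onset /p/, coda /l/ ok; σ2 onset /g/, coda /∅/ ok → permitted
[zu.milg] — violates constraint 4: syllable 2 coda /lg/ has 2 consonants (> 1) → not permitted
[li] — σ1 onset /l/, coda /∅/ ok → permitted
[fu] — σ1 onset /f/, coda /∅/ ok → permitted
[lu] — σ1 onset /l/, coda /∅/ ok → permitted
Permitted: [leg], [pil.gi], [li], [fu], [lu] → 5.

5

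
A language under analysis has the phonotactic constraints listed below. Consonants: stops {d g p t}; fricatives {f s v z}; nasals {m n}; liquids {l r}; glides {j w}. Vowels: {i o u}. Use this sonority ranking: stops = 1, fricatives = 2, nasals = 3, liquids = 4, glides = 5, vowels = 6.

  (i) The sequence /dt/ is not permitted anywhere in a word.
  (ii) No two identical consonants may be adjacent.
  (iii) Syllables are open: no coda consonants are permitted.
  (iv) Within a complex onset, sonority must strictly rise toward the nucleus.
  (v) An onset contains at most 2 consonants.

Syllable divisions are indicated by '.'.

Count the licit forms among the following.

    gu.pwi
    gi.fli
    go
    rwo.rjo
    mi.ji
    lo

6

gu.pwi — σ1 onset /g/, coda /∅/ ok; σ2 onset /pw/ (1→5 rises), coda /∅/ ok → licit
gi.fli — σ1 onset /g/, coda /∅/ ok; σ2 onset /fl/ (2→4 rises), coda /∅/ ok → licit
go — σ1 onset /g/, coda /∅/ ok → licit
rwo.rjo — σ1 onset /rw/ (4→5 rises), coda /∅/ ok; σ2 onset /rj/ (4→5 rises), coda /∅/ ok → licit
mi.ji — σ1 onset /m/, coda /∅/ ok; σ2 onset /j/, coda /∅/ ok → licit
lo — σ1 onset /l/, coda /∅/ ok → licit
Licit: gu.pwi, gi.fli, go, rwo.rjo, mi.ji, lo → 6.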